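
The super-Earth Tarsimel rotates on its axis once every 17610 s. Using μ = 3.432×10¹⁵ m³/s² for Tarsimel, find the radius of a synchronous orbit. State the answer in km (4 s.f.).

A synchronous orbit has period T, so by Kepler's third law a = (μT²/4π²)^(1/3).
μT²/4π² = 3.432×10¹⁵ × (1.761×10⁴)² / 39.48 = 2.696×10²² m³.
a = 2.998×10⁷ m = 29985 km.

r_sync ≈ 29980 km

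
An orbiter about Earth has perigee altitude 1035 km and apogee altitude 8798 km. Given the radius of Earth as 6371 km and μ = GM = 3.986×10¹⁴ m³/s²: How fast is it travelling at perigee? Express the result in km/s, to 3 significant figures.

r_p = 6371 + 1035 = 7406.0 km = 7.4060×10⁶ m.
r_a = 6371 + 8798 = 15169 km = 1.5169×10⁷ m.
Semi-major axis a = (r_p + r_a)/2 = 11288 km = 1.129×10⁷ m.
Vis-viva: v² = μ(2/r − 1/a) = 3.986×10¹⁴ × (2.701×10⁻⁷ − 8.859×10⁻⁸) = 7.233×10⁷ m²/s².
v = 8505 m/s = 8.505 km/s.

v ≈ 8.50 km/s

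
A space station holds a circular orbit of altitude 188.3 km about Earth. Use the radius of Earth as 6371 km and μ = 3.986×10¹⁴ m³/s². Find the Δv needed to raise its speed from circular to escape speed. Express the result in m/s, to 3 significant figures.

r = 6371 + 188.3 = 6559.3 km = 6.5593×10⁶ m.
Circular speed v_c = √(μ/r) = 7795 m/s.
Escape speed v_esc = √(2μ/r) = √2 × v_c = 11020 m/s.
Δv = v_esc − v_c = 3229 m/s.

Δv ≈ 3230 m/s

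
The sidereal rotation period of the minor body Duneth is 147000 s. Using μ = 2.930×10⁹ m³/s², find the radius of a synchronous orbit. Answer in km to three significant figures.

r_sync ≈ 1170 km

A synchronous orbit has period T, so by Kepler's third law a = (μT²/4π²)^(1/3).
μT²/4π² = 2.930×10⁹ × (1.470×10⁵)² / 39.48 = 1.604×10¹⁸ m³.
a = 1.171×10⁶ m = 1170.5 km.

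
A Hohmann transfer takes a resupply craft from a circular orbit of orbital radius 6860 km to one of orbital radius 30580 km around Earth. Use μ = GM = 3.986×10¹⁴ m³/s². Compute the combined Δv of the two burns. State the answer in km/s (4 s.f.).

r₁ = 6860 km = 6.860×10⁶ m.
r₂ = 30580 km = 3.058×10⁷ m.
Transfer ellipse a_t = (r₁ + r₂)/2 = 1.872×10⁷ m.
At r₁: circular v_c1 = √(μ/r₁) = 7623 m/s; transfer-perigee v_p = √[μ(2/r₁ − 1/a_t)] = 9743 m/s.
Δv₁ = v_p − v_c1 = 2120 m/s.
At r₂: circular v_c2 = √(μ/r₂) = 3610 m/s; transfer-apogee v_a = √[μ(2/r₂ − 1/a_t)] = 2186 m/s.
Δv₂ = v_c2 − v_a = 1425 m/s.
Total Δv = Δv₁ + Δv₂ = 3545 m/s = 3.545 km/s.

Δv_total ≈ 3.545 km/s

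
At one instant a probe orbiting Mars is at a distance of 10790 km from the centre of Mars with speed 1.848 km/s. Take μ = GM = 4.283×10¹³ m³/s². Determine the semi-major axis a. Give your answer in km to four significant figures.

a ≈ 9468 km

r = 1.079×10⁷ m.
Specific orbital energy ε = v²/2 − μ/r = (1848)²/2 − 4.283×10¹³/1.079×10⁷ = -2.262×10⁶ J/kg.
Since ε = −μ/(2a), a = −μ/(2ε) = 9.468×10⁶ m = 9467.9 km.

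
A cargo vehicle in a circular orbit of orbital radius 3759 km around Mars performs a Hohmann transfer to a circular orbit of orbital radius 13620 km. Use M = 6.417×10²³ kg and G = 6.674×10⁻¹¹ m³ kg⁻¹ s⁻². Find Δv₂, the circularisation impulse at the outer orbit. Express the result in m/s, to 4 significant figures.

Δv ≈ 607.0 m/s

μ = GM = 6.674×10⁻¹¹ × 6.417×10²³ = 4.283×10¹³ m³/s².
r₁ = 3759 km = 3.759×10⁶ m.
r₂ = 13620 km = 1.362×10⁷ m.
Transfer ellipse a_t = (r₁ + r₂)/2 = 8.690×10⁶ m.
At r₁: circular v_c1 = √(μ/r₁) = 3375 m/s; transfer-periapsis v_p = √[μ(2/r₁ − 1/a_t)] = 4226 m/s.
At r₂: circular v_c2 = √(μ/r₂) = 1773 m/s; transfer-apoapsis v_a = √[μ(2/r₂ − 1/a_t)] = 1166 m/s.
Δv₂ = v_c2 − v_a = 607.0 m/s.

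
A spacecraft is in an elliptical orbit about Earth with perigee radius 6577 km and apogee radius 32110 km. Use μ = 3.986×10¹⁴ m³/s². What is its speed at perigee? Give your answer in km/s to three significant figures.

v ≈ 10.0 km/s

Semi-major axis a = (r_p + r_a)/2 = 19344 km = 1.934×10⁷ m.
Vis-viva: v² = μ(2/r − 1/a) = 3.986×10¹⁴ × (3.041×10⁻⁷ − 5.170×10⁻⁸) = 1.006×10⁸ m²/s².
v = 10030 m/s = 10.03 km/s.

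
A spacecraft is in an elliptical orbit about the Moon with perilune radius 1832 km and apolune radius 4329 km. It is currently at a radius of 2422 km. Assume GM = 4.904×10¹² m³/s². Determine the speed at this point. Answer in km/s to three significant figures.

Semi-major axis a = (r_p + r_a)/2 = 3080.5 km = 3.080×10⁶ m.
Vis-viva: v² = μ(2/r − 1/a) = 4.904×10¹² × (8.258×10⁻⁷ − 3.246×10⁻⁷) = 2.458×10⁶ m²/s².
v = 1568 m/s = 1.568 km/s.

v ≈ 1.57 km/s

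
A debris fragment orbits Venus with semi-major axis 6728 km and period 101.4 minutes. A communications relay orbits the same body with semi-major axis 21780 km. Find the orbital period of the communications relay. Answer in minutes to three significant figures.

T₂ ≈ 591 minutes

Kepler's third law: T² ∝ a³, so T₂ = T₁ (a₂/a₁)^(3/2).
a₂/a₁ = 3.237, (a₂/a₁)^(3/2) = 5.824.
T₂ = 101.4 × 5.824 = 590.6 minutes.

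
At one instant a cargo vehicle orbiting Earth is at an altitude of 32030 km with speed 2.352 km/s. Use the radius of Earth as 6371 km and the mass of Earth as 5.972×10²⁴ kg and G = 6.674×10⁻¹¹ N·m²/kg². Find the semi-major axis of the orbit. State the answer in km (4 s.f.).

μ = GM = 6.674×10⁻¹¹ × 5.972×10²⁴ = 3.986×10¹⁴ m³/s².
r = 6371 + 32030 = 38401 km = 3.840×10⁷ m.
Vis-viva rearranged: 1/a = 2/r − v²/μ = 5.208×10⁻⁸ − 1.388×10⁻⁸ = 3.820×10⁻⁸ m⁻¹.
a = 2.618×10⁷ m = 26176 km.

a ≈ 26180 km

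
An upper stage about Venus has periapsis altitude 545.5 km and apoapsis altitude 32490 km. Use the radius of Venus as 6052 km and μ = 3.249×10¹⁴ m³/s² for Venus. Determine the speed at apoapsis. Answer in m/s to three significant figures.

v ≈ 1570 m/s

r_p = 6052 + 545.5 = 6597.5 km = 6.5975×10⁶ m.
r_a = 6052 + 32490 = 38542 km = 3.8542×10⁷ m.
Semi-major axis a = (r_p + r_a)/2 = 22570 km = 2.257×10⁷ m.
Vis-viva: v² = μ(2/r − 1/a) = 3.249×10¹⁴ × (5.189×10⁻⁸ − 4.431×10⁻⁸) = 2.464×10⁶ m²/s².
v = 1570 m/s.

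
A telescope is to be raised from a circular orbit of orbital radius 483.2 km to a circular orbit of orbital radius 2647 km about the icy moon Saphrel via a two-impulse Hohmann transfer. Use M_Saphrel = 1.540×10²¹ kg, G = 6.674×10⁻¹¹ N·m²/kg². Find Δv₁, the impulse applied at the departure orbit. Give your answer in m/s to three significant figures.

Δv ≈ 139 m/s

μ = GM = 6.674×10⁻¹¹ × 1.540×10²¹ = 1.028×10¹¹ m³/s².
r₁ = 483.2 km = 4.832×10⁵ m.
r₂ = 2647 km = 2.647×10⁶ m.
Transfer ellipse a_t = (r₁ + r₂)/2 = 1.565×10⁶ m.
At r₁: circular v_c1 = √(μ/r₁) = 461.2 m/s; transfer-periapsis v_p = √[μ(2/r₁ − 1/a_t)] = 599.8 m/s.
Δv₁ = v_p − v_c1 = 138.6 m/s.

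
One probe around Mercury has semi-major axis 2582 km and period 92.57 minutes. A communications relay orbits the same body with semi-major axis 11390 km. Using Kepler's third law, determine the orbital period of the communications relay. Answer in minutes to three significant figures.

T₂ ≈ 858 minutes

Kepler's third law: T² ∝ a³, so T₂ = T₁ (a₂/a₁)^(3/2).
a₂/a₁ = 4.411, (a₂/a₁)^(3/2) = 9.265.
T₂ = 92.57 × 9.265 = 857.7 minutes.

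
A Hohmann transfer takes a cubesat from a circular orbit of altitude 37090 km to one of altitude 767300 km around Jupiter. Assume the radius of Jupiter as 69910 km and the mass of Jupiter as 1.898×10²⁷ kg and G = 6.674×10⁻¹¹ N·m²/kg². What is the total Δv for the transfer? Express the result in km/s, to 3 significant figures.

Δv_total ≈ 17.9 km/s

μ = GM = 6.674×10⁻¹¹ × 1.898×10²⁷ = 1.267×10¹⁷ m³/s².
r₁ = 69910 + 37090 = 107000 km = 1.0700×10⁸ m.
r₂ = 69910 + 767300 = 837210 km = 8.3721×10⁸ m.
Transfer ellipse a_t = (r₁ + r₂)/2 = 4.721×10⁸ m.
At r₁: circular v_c1 = √(μ/r₁) = 34410 m/s; transfer-perijove v_p = √[μ(2/r₁ − 1/a_t)] = 45820 m/s.
Δv₁ = v_p − v_c1 = 11410 m/s.
At r₂: circular v_c2 = √(μ/r₂) = 12300 m/s; transfer-apojove v_a = √[μ(2/r₂ − 1/a_t)] = 5856 m/s.
Δv₂ = v_c2 − v_a = 6445 m/s.
Total Δv = Δv₁ + Δv₂ = 17860 m/s = 17.86 km/s.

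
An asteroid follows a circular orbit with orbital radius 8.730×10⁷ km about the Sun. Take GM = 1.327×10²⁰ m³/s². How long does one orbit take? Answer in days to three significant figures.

T ≈ 163 days

r = 8.730×10⁷ km = 8.730×10¹⁰ m.
Kepler's third law: T = 2π√(r³/μ) = 2π√((8.730×10¹⁰)³ / 1.327×10²⁰).
r³/μ = 5.014×10¹² s², so T = 2π × 2.239×10⁶ = 1.407×10⁷ s.
Converting: 1.407×10⁷ s ÷ 86400 = 162.8 days.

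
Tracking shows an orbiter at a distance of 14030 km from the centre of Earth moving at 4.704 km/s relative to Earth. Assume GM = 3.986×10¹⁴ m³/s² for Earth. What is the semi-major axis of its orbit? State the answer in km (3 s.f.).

r = 1.403×10⁷ m.
Vis-viva rearranged: 1/a = 2/r − v²/μ = 1.426×10⁻⁷ − 5.551×10⁻⁸ = 8.704×10⁻⁸ m⁻¹.
a = 1.149×10⁷ m = 11489 km.

a ≈ 11500 km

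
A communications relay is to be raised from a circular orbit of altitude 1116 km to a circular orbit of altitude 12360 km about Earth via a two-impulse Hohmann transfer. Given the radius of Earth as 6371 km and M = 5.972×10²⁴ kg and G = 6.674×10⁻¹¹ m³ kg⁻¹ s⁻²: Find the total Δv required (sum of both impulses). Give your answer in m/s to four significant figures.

μ = GM = 6.674×10⁻¹¹ × 5.972×10²⁴ = 3.986×10¹⁴ m³/s².
r₁ = 6371 + 1116 = 7487.0 km = 7.4870×10⁶ m.
r₂ = 6371 + 12360 = 18731 km = 1.8731×10⁷ m.
Transfer ellipse a_t = (r₁ + r₂)/2 = 1.311×10⁷ m.
At r₁: circular v_c1 = √(μ/r₁) = 7296 m/s; transfer-perigee v_p = √[μ(2/r₁ − 1/a_t)] = 8722 m/s.
Δv₁ = v_p − v_c1 = 1425 m/s.
At r₂: circular v_c2 = √(μ/r₂) = 4613 m/s; transfer-apogee v_a = √[μ(2/r₂ − 1/a_t)] = 3486 m/s.
Δv₂ = v_c2 − v_a = 1127 m/s.
Total Δv = Δv₁ + Δv₂ = 2552 m/s.

Δv_total ≈ 2552 m/s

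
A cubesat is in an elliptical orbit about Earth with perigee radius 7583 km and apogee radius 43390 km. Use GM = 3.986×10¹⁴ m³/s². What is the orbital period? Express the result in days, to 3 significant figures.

Semi-major axis a = (r_p + r_a)/2 = (7583.0 + 43390)/2 = 25486 km = 2.549×10⁷ m.
By Kepler's third law T = 2π√(a³/μ) = 2π × 6.445×10³ = 4.049×10⁴ s.
= 0.4687 days.

T ≈ 0.469 days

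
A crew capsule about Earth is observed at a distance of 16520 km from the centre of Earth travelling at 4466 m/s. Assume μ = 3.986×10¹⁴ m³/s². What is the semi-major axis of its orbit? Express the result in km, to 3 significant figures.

a ≈ 14100 km

r = 1.652×10⁷ m.
Specific orbital energy ε = v²/2 − μ/r = (4466)²/2 − 3.986×10¹⁴/1.652×10⁷ = -1.416×10⁷ J/kg.
Since ε = −μ/(2a), a = −μ/(2ε) = 1.408×10⁷ m = 14079 km.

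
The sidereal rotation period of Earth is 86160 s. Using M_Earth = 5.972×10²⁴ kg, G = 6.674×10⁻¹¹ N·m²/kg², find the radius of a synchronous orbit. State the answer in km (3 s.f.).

μ = GM = 6.674×10⁻¹¹ × 5.972×10²⁴ = 3.986×10¹⁴ m³/s².
A synchronous orbit has period T, so by Kepler's third law a = (μT²/4π²)^(1/3).
μT²/4π² = 3.986×10¹⁴ × (8.616×10⁴)² / 39.48 = 7.495×10²² m³.
a = 4.216×10⁷ m = 42162 km.

r_sync ≈ 42200 km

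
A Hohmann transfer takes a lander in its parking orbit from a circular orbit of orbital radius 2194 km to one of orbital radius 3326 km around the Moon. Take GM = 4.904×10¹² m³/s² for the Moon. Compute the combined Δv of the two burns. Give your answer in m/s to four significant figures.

r₁ = 2194 km = 2.194×10⁶ m.
r₂ = 3326 km = 3.326×10⁶ m.
Transfer ellipse a_t = (r₁ + r₂)/2 = 2.760×10⁶ m.
At r₁: circular v_c1 = √(μ/r₁) = 1495 m/s; transfer-perilune v_p = √[μ(2/r₁ − 1/a_t)] = 1641 m/s.
Δv₁ = v_p − v_c1 = 146.2 m/s.
At r₂: circular v_c2 = √(μ/r₂) = 1214 m/s; transfer-apolune v_a = √[μ(2/r₂ − 1/a_t)] = 1083 m/s.
Δv₂ = v_c2 − v_a = 131.6 m/s.
Total Δv = Δv₁ + Δv₂ = 277.8 m/s.

Δv_total ≈ 277.8 m/s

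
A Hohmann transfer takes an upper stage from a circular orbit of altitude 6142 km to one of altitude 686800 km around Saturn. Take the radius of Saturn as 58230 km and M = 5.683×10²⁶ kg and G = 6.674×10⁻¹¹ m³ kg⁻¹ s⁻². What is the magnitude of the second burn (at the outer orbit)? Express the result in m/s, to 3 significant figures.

Δv ≈ 4290 m/s

μ = GM = 6.674×10⁻¹¹ × 5.683×10²⁶ = 3.793×10¹⁶ m³/s².
r₁ = 58230 + 6142 = 64372 km = 6.4372×10⁷ m.
r₂ = 58230 + 686800 = 745030 km = 7.4503×10⁸ m.
Transfer ellipse a_t = (r₁ + r₂)/2 = 4.047×10⁸ m.
At r₁: circular v_c1 = √(μ/r₁) = 24270 m/s; transfer-perikrone v_p = √[μ(2/r₁ − 1/a_t)] = 32930 m/s.
At r₂: circular v_c2 = √(μ/r₂) = 7135 m/s; transfer-apokrone v_a = √[μ(2/r₂ − 1/a_t)] = 2846 m/s.
Δv₂ = v_c2 − v_a = 4289 m/s.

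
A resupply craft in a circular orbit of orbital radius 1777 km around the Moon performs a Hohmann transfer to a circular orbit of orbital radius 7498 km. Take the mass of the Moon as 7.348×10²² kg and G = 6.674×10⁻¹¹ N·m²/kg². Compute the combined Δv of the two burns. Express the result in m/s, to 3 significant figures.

Δv_total ≈ 759 m/s

μ = GM = 6.674×10⁻¹¹ × 7.348×10²² = 4.904×10¹² m³/s².
r₁ = 1777 km = 1.777×10⁶ m.
r₂ = 7498 km = 7.498×10⁶ m.
Transfer ellipse a_t = (r₁ + r₂)/2 = 4.638×10⁶ m.
At r₁: circular v_c1 = √(μ/r₁) = 1661 m/s; transfer-perilune v_p = √[μ(2/r₁ − 1/a_t)] = 2112 m/s.
Δv₁ = v_p − v_c1 = 451.1 m/s.
At r₂: circular v_c2 = √(μ/r₂) = 808.7 m/s; transfer-apolune v_a = √[μ(2/r₂ − 1/a_t)] = 500.6 m/s.
Δv₂ = v_c2 − v_a = 308.1 m/s.
Total Δv = Δv₁ + Δv₂ = 759.2 m/s.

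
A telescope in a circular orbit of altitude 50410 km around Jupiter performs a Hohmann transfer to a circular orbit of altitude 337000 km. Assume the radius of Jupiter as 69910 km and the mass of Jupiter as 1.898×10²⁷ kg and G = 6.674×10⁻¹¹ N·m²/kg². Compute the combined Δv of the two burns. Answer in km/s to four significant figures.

Δv_total ≈ 13.59 km/s

μ = GM = 6.674×10⁻¹¹ × 1.898×10²⁷ = 1.267×10¹⁷ m³/s².
r₁ = 69910 + 50410 = 120320 km = 1.2032×10⁸ m.
r₂ = 69910 + 337000 = 406910 km = 4.0691×10⁸ m.
Transfer ellipse a_t = (r₁ + r₂)/2 = 2.636×10⁸ m.
At r₁: circular v_c1 = √(μ/r₁) = 32450 m/s; transfer-perijove v_p = √[μ(2/r₁ − 1/a_t)] = 40310 m/s.
Δv₁ = v_p − v_c1 = 7865 m/s.
At r₂: circular v_c2 = √(μ/r₂) = 17640 m/s; transfer-apojove v_a = √[μ(2/r₂ − 1/a_t)] = 11920 m/s.
Δv₂ = v_c2 − v_a = 5724 m/s.
Total Δv = Δv₁ + Δv₂ = 13590 m/s = 13.59 km/s.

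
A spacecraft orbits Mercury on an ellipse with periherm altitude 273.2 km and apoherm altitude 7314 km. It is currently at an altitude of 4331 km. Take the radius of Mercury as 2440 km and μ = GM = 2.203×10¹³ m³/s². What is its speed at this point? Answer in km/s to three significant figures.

v ≈ 1.72 km/s

r_p = 2440 + 273.2 = 2713.2 km = 2.7132×10⁶ m.
r_a = 2440 + 7314 = 9754.0 km = 9.7540×10⁶ m.
r = 2440 + 4331 = 6771.0 km = 6.771×10⁶ m.
Semi-major axis a = (r_p + r_a)/2 = 6233.6 km = 6.234×10⁶ m.
Vis-viva: v² = μ(2/r − 1/a) = 2.203×10¹³ × (2.954×10⁻⁷ − 1.604×10⁻⁷) = 2.973×10⁶ m²/s².
v = 1724 m/s = 1.724 km/s.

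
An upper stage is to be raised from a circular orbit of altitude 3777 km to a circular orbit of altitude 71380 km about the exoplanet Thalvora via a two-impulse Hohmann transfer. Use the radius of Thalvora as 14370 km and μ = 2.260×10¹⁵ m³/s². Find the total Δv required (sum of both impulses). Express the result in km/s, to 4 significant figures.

Δv_total ≈ 5.278 km/s

r₁ = 14370 + 3777 = 18147 km = 1.8147×10⁷ m.
r₂ = 14370 + 71380 = 85750 km = 8.5750×10⁷ m.
Transfer ellipse a_t = (r₁ + r₂)/2 = 5.195×10⁷ m.
At r₁: circular v_c1 = √(μ/r₁) = 11160 m/s; transfer-periapsis v_p = √[μ(2/r₁ − 1/a_t)] = 14340 m/s.
Δv₁ = v_p − v_c1 = 3178 m/s.
At r₂: circular v_c2 = √(μ/r₂) = 5134 m/s; transfer-apoapsis v_a = √[μ(2/r₂ − 1/a_t)] = 3034 m/s.
Δv₂ = v_c2 − v_a = 2100 m/s.
Total Δv = Δv₁ + Δv₂ = 5278 m/s = 5.278 km/s.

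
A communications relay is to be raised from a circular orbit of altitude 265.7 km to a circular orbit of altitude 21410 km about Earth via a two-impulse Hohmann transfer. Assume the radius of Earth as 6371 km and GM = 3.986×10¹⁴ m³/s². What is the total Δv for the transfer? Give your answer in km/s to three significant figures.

Δv_total ≈ 3.53 km/s

r₁ = 6371 + 265.7 = 6636.7 km = 6.6367×10⁶ m.
r₂ = 6371 + 21410 = 27781 km = 2.7781×10⁷ m.
Transfer ellipse a_t = (r₁ + r₂)/2 = 1.721×10⁷ m.
At r₁: circular v_c1 = √(μ/r₁) = 7750 m/s; transfer-perigee v_p = √[μ(2/r₁ − 1/a_t)] = 9847 m/s.
Δv₁ = v_p − v_c1 = 2097 m/s.
At r₂: circular v_c2 = √(μ/r₂) = 3788 m/s; transfer-apogee v_a = √[μ(2/r₂ − 1/a_t)] = 2352 m/s.
Δv₂ = v_c2 − v_a = 1436 m/s.
Total Δv = Δv₁ + Δv₂ = 3532 m/s = 3.532 km/s.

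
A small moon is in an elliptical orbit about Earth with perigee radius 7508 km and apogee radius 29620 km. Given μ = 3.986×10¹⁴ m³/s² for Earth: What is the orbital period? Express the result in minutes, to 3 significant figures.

Semi-major axis a = (r_p + r_a)/2 = (7508.0 + 29620)/2 = 18564 km = 1.856×10⁷ m.
By Kepler's third law T = 2π√(a³/μ) = 2π × 4.006×10³ = 2.517×10⁴ s.
= 419.5 minutes.

T ≈ 420 minutes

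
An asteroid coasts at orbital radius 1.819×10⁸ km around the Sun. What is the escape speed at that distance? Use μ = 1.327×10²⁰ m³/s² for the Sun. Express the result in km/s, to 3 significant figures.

r = 1.819×10⁸ km = 1.819×10¹¹ m.
Escape speed v_esc = √(2μ/r) = √(2 × 1.327×10²⁰ / 1.819×10¹¹) = √(1.459×10⁹) = 38200 m/s.
= 38.20 km/s.

v_esc ≈ 38.2 km/s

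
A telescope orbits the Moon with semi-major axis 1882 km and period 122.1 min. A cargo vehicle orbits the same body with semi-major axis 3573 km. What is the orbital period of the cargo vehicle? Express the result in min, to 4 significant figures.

T₂ ≈ 319.4 min

Kepler's third law: T² ∝ a³, so T₂ = T₁ (a₂/a₁)^(3/2).
a₂/a₁ = 1.899, (a₂/a₁)^(3/2) = 2.616.
T₂ = 122.1 × 2.616 = 319.4 min.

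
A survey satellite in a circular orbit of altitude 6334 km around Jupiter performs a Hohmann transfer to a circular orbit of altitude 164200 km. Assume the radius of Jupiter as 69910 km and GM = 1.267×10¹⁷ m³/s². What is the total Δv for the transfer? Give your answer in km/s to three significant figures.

r₁ = 69910 + 6334 = 76244 km = 7.6244×10⁷ m.
r₂ = 69910 + 164200 = 234110 km = 2.3411×10⁸ m.
Transfer ellipse a_t = (r₁ + r₂)/2 = 1.552×10⁸ m.
At r₁: circular v_c1 = √(μ/r₁) = 40760 m/s; transfer-perijove v_p = √[μ(2/r₁ − 1/a_t)] = 50070 m/s.
Δv₁ = v_p − v_c1 = 9306 m/s.
At r₂: circular v_c2 = √(μ/r₂) = 23260 m/s; transfer-apojove v_a = √[μ(2/r₂ − 1/a_t)] = 16310 m/s.
Δv₂ = v_c2 − v_a = 6957 m/s.
Total Δv = Δv₁ + Δv₂ = 16260 m/s = 16.26 km/s.

Δv_total ≈ 16.3 km/s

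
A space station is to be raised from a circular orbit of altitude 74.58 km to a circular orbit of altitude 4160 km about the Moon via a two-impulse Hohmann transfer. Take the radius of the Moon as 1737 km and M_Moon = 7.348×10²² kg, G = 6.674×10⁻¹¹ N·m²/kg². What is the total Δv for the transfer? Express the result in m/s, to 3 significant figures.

μ = GM = 6.674×10⁻¹¹ × 7.348×10²² = 4.904×10¹² m³/s².
r₁ = 1737 + 74.58 = 1811.6 km = 1.8116×10⁶ m.
r₂ = 1737 + 4160 = 5897.0 km = 5.8970×10⁶ m.
Transfer ellipse a_t = (r₁ + r₂)/2 = 3.854×10⁶ m.
At r₁: circular v_c1 = √(μ/r₁) = 1645 m/s; transfer-perilune v_p = √[μ(2/r₁ − 1/a_t)] = 2035 m/s.
Δv₁ = v_p − v_c1 = 389.8 m/s.
At r₂: circular v_c2 = √(μ/r₂) = 911.9 m/s; transfer-apolune v_a = √[μ(2/r₂ − 1/a_t)] = 625.2 m/s.
Δv₂ = v_c2 − v_a = 286.7 m/s.
Total Δv = Δv₁ + Δv₂ = 676.5 m/s.

Δv_total ≈ 677 m/s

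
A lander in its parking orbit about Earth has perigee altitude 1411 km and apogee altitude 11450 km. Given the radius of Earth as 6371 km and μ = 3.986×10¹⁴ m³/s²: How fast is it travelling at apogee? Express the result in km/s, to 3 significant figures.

r_p = 6371 + 1411 = 7782.0 km = 7.7820×10⁶ m.
r_a = 6371 + 11450 = 17821 km = 1.7821×10⁷ m.
Semi-major axis a = (r_p + r_a)/2 = 12802 km = 1.280×10⁷ m.
Vis-viva: v² = μ(2/r − 1/a) = 3.986×10¹⁴ × (1.122×10⁻⁷ − 7.812×10⁻⁸) = 1.360×10⁷ m²/s².
v = 3687 m/s = 3.687 km/s.

v ≈ 3.69 km/s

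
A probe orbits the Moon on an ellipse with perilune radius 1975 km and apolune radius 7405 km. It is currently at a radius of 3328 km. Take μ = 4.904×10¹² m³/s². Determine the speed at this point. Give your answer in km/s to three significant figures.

Semi-major axis a = (r_p + r_a)/2 = 4690.0 km = 4.690×10⁶ m.
Vis-viva: v² = μ(2/r − 1/a) = 4.904×10¹² × (6.010×10⁻⁷ − 2.132×10⁻⁷) = 1.901×10⁶ m²/s².
v = 1379 m/s = 1.379 km/s.

v ≈ 1.38 km/s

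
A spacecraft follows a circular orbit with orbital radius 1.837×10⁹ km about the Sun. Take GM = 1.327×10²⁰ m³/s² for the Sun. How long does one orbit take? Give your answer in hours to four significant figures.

r = 1.837×10⁹ km = 1.837×10¹² m.
Kepler's third law: T = 2π√(r³/μ) = 2π√((1.837×10¹²)³ / 1.327×10²⁰).
r³/μ = 4.672×10¹⁶ s², so T = 2π × 2.161×10⁸ = 1.358×10⁹ s.
Converting: 1.358×10⁹ s ÷ 3600 = 3.772×10⁵ hours.

T ≈ 377200 hours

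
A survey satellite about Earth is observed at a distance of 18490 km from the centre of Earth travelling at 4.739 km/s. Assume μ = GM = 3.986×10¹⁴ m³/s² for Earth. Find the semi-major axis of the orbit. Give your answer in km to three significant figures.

a ≈ 19300 km

r = 1.849×10⁷ m.
Vis-viva rearranged: 1/a = 2/r − v²/μ = 1.082×10⁻⁷ − 5.634×10⁻⁸ = 5.182×10⁻⁸ m⁻¹.
a = 1.930×10⁷ m = 19296 km.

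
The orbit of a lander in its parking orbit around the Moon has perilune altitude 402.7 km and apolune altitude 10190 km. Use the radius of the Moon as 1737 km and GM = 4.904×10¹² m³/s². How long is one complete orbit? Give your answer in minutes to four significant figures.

T ≈ 882.1 minutes

r_p = 1737 + 402.7 = 2139.7 km = 2.1397×10⁶ m.
r_a = 1737 + 10190 = 11927 km = 1.1927×10⁷ m.
Semi-major axis a = (r_p + r_a)/2 = (2139.7 + 11927)/2 = 7033.4 km = 7.033×10⁶ m.
By Kepler's third law T = 2π√(a³/μ) = 2π × 8.423×10³ = 5.292×10⁴ s.
= 882.1 minutes.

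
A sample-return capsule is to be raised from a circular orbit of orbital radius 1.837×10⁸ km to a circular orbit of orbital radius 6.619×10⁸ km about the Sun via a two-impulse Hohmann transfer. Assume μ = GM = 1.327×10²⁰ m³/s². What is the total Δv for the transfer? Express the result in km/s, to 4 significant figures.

Δv_total ≈ 11.58 km/s

r₁ = 1.837×10⁸ km = 1.837×10¹¹ m.
r₂ = 6.619×10⁸ km = 6.619×10¹¹ m.
Transfer ellipse a_t = (r₁ + r₂)/2 = 4.228×10¹¹ m.
At r₁: circular v_c1 = √(μ/r₁) = 26880 m/s; transfer-perihelion v_p = √[μ(2/r₁ − 1/a_t)] = 33630 m/s.
Δv₁ = v_p − v_c1 = 6752 m/s.
At r₂: circular v_c2 = √(μ/r₂) = 14160 m/s; transfer-aphelion v_a = √[μ(2/r₂ − 1/a_t)] = 9333 m/s.
Δv₂ = v_c2 − v_a = 4826 m/s.
Total Δv = Δv₁ + Δv₂ = 11580 m/s = 11.58 km/s.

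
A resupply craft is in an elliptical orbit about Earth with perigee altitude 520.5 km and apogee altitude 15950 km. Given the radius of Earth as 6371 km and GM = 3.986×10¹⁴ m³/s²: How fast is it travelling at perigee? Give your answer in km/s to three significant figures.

v ≈ 9.40 km/s

r_p = 6371 + 520.5 = 6891.5 km = 6.8915×10⁶ m.
r_a = 6371 + 15950 = 22321 km = 2.2321×10⁷ m.
Semi-major axis a = (r_p + r_a)/2 = 14606 km = 1.461×10⁷ m.
Vis-viva: v² = μ(2/r − 1/a) = 3.986×10¹⁴ × (2.902×10⁻⁷ − 6.846×10⁻⁸) = 8.839×10⁷ m²/s².
v = 9402 m/s = 9.402 km/s.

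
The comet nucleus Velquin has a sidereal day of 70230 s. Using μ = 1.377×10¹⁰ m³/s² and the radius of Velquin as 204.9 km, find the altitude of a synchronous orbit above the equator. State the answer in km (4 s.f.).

h_sync ≈ 993.3 km

A synchronous orbit has period T, so by Kepler's third law a = (μT²/4π²)^(1/3).
μT²/4π² = 1.377×10¹⁰ × (7.023×10⁴)² / 39.48 = 1.720×10¹⁸ m³.
a = 1.198×10⁶ m = 1198.2 km.
Altitude h = a − R = 1198.2 − 204.9 = 993.33 km.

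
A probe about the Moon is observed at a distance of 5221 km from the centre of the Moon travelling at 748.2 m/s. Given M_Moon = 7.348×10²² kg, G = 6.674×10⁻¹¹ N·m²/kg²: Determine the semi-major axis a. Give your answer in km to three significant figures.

a ≈ 3720 km

μ = GM = 6.674×10⁻¹¹ × 7.348×10²² = 4.904×10¹² m³/s².
r = 5.221×10⁶ m.
Specific orbital energy ε = v²/2 − μ/r = (748.2)²/2 − 4.904×10¹²/5.221×10⁶ = -6.594×10⁵ J/kg.
Since ε = −μ/(2a), a = −μ/(2ε) = 3.719×10⁶ m = 3718.6 km.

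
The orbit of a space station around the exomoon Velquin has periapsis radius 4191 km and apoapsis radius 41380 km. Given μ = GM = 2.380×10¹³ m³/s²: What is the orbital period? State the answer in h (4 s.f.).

T ≈ 38.91 h

Semi-major axis a = (r_p + r_a)/2 = (4191.0 + 41380)/2 = 22786 km = 2.279×10⁷ m.
By Kepler's third law T = 2π√(a³/μ) = 2π × 2.229×10⁴ = 1.401×10⁵ s.
= 38.91 h.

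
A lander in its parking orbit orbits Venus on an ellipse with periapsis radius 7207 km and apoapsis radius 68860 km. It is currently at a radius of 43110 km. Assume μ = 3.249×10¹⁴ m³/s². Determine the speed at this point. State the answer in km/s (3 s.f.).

v ≈ 2.56 km/s

Semi-major axis a = (r_p + r_a)/2 = 38034 km = 3.803×10⁷ m.
Vis-viva: v² = μ(2/r − 1/a) = 3.249×10¹⁴ × (4.639×10⁻⁸ − 2.629×10⁻⁸) = 6.531×10⁶ m²/s².
v = 2556 m/s = 2.556 km/s.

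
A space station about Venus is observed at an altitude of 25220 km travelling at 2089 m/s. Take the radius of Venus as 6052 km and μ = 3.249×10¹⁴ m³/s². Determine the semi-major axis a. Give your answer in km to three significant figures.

r = 6052 + 25220 = 31272 km = 3.127×10⁷ m.
Specific orbital energy ε = v²/2 − μ/r = (2089)²/2 − 3.249×10¹⁴/3.127×10⁷ = -8.208×10⁶ J/kg.
Since ε = −μ/(2a), a = −μ/(2ε) = 1.979×10⁷ m = 19793 km.

a ≈ 19800 km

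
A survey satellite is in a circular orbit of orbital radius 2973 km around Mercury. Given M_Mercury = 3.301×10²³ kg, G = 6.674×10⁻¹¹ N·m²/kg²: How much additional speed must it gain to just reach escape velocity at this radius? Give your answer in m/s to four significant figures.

Δv ≈ 1128 m/s

μ = GM = 6.674×10⁻¹¹ × 3.301×10²³ = 2.203×10¹³ m³/s².
r = 2973 km = 2.973×10⁶ m.
Circular speed v_c = √(μ/r) = 2722 m/s.
Escape speed v_esc = √(2μ/r) = √2 × v_c = 3850 m/s.
Δv = v_esc − v_c = 1128 m/s.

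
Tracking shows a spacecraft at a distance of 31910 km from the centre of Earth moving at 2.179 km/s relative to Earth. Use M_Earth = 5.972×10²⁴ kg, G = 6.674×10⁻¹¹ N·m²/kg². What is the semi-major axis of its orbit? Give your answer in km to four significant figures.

a ≈ 19700 km

μ = GM = 6.674×10⁻¹¹ × 5.972×10²⁴ = 3.986×10¹⁴ m³/s².
r = 3.191×10⁷ m.
Specific orbital energy ε = v²/2 − μ/r = (2179)²/2 − 3.986×10¹⁴/3.191×10⁷ = -1.012×10⁷ J/kg.
Since ε = −μ/(2a), a = −μ/(2ε) = 1.970×10⁷ m = 19699 km.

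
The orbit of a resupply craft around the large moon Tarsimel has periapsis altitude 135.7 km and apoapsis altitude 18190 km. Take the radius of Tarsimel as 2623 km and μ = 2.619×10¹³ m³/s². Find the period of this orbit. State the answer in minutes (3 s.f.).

T ≈ 828 minutes

r_p = 2623 + 135.7 = 2758.7 km = 2.7587×10⁶ m.
r_a = 2623 + 18190 = 20813 km = 2.0813×10⁷ m.
Semi-major axis a = (r_p + r_a)/2 = (2758.7 + 20813)/2 = 11786 km = 1.179×10⁷ m.
By Kepler's third law T = 2π√(a³/μ) = 2π × 7.906×10³ = 4.968×10⁴ s.
= 827.9 minutes.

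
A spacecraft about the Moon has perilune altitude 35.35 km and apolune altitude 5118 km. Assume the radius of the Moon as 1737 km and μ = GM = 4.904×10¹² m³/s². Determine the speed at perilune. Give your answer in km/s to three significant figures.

v ≈ 2.10 km/s

r_p = 1737 + 35.35 = 1772.3 km = 1.7724×10⁶ m.
r_a = 1737 + 5118 = 6855.0 km = 6.8550×10⁶ m.
Semi-major axis a = (r_p + r_a)/2 = 4313.7 km = 4.314×10⁶ m.
Vis-viva: v² = μ(2/r − 1/a) = 4.904×10¹² × (1.128×10⁻⁶ − 2.318×10⁻⁷) = 4.397×10⁶ m²/s².
v = 2097 m/s = 2.097 km/s.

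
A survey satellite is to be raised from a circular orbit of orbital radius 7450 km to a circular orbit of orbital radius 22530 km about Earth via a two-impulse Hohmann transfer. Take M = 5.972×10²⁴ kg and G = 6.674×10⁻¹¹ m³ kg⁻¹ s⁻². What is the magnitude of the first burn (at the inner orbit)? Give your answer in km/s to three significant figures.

μ = GM = 6.674×10⁻¹¹ × 5.972×10²⁴ = 3.986×10¹⁴ m³/s².
r₁ = 7450 km = 7.450×10⁶ m.
r₂ = 22530 km = 2.253×10⁷ m.
Transfer ellipse a_t = (r₁ + r₂)/2 = 1.499×10⁷ m.
At r₁: circular v_c1 = √(μ/r₁) = 7314 m/s; transfer-perigee v_p = √[μ(2/r₁ − 1/a_t)] = 8967 m/s.
Δv₁ = v_p − v_c1 = 1653 m/s.
= 1.653 km/s.

Δv ≈ 1.65 km/s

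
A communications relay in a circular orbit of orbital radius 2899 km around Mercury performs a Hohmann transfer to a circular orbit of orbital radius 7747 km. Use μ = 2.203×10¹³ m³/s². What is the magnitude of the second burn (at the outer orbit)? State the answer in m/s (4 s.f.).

r₁ = 2899 km = 2.899×10⁶ m.
r₂ = 7747 km = 7.747×10⁶ m.
Transfer ellipse a_t = (r₁ + r₂)/2 = 5.323×10⁶ m.
At r₁: circular v_c1 = √(μ/r₁) = 2757 m/s; transfer-periherm v_p = √[μ(2/r₁ − 1/a_t)] = 3326 m/s.
At r₂: circular v_c2 = √(μ/r₂) = 1686 m/s; transfer-apoherm v_a = √[μ(2/r₂ − 1/a_t)] = 1244 m/s.
Δv₂ = v_c2 − v_a = 441.8 m/s.

Δv ≈ 441.8 m/s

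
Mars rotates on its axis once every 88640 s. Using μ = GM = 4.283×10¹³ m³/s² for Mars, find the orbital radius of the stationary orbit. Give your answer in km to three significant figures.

r_sync ≈ 20400 km

A synchronous orbit has period T, so by Kepler's third law a = (μT²/4π²)^(1/3).
μT²/4π² = 4.283×10¹³ × (8.864×10⁴)² / 39.48 = 8.524×10²¹ m³.
a = 2.043×10⁷ m = 20428 km.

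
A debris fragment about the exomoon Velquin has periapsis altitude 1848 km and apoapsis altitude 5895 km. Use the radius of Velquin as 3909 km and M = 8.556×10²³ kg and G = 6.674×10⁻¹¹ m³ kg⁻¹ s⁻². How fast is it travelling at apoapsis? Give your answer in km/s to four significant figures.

μ = GM = 6.674×10⁻¹¹ × 8.556×10²³ = 5.710×10¹³ m³/s².
r_p = 3909 + 1848 = 5757.0 km = 5.7570×10⁶ m.
r_a = 3909 + 5895 = 9804.0 km = 9.8040×10⁶ m.
Semi-major axis a = (r_p + r_a)/2 = 7780.5 km = 7.780×10⁶ m.
Vis-viva: v² = μ(2/r − 1/a) = 5.710×10¹³ × (2.040×10⁻⁷ − 1.285×10⁻⁷) = 4.310×10⁶ m²/s².
v = 2076 m/s = 2.076 km/s.

v ≈ 2.076 km/s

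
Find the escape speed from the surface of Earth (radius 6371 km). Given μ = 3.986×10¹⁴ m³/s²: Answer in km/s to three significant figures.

r = R = 6.371×10⁶ m.
Escape speed v_esc = √(2μ/r) = √(2 × 3.986×10¹⁴ / 6.371×10⁶) = √(1.251×10⁸) = 11190 m/s.
= 11.19 km/s.

v_esc ≈ 11.2 km/s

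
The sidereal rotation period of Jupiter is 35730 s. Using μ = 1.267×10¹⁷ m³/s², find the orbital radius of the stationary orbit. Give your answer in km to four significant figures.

A synchronous orbit has period T, so by Kepler's third law a = (μT²/4π²)^(1/3).
μT²/4π² = 1.267×10¹⁷ × (3.573×10⁴)² / 39.48 = 4.097×10²⁴ m³.
a = 1.600×10⁸ m = 1.6002×10⁵ km.

r_sync ≈ 1.600×10⁵ km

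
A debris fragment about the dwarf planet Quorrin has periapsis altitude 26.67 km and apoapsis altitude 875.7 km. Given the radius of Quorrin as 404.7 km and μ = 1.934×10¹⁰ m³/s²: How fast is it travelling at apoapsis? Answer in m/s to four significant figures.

r_p = 404.7 + 26.67 = 431.37 km = 4.3137×10⁵ m.
r_a = 404.7 + 875.7 = 1280.4 km = 1.2804×10⁶ m.
Semi-major axis a = (r_p + r_a)/2 = 855.88 km = 8.559×10⁵ m.
Vis-viva: v² = μ(2/r − 1/a) = 1.934×10¹⁰ × (1.562×10⁻⁶ − 1.168×10⁻⁶) = 7.613×10³ m²/s².
v = 87.25 m/s.

v ≈ 87.25 m/s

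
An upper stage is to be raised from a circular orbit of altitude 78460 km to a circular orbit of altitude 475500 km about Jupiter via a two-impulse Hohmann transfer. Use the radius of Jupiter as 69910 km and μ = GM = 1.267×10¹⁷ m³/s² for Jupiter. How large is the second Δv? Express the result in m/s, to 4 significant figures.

Δv ≈ 5274 m/s

r₁ = 69910 + 78460 = 148370 km = 1.4837×10⁸ m.
r₂ = 69910 + 475500 = 545410 km = 5.4541×10⁸ m.
Transfer ellipse a_t = (r₁ + r₂)/2 = 3.469×10⁸ m.
At r₁: circular v_c1 = √(μ/r₁) = 29220 m/s; transfer-perijove v_p = √[μ(2/r₁ − 1/a_t)] = 36640 m/s.
At r₂: circular v_c2 = √(μ/r₂) = 15240 m/s; transfer-apojove v_a = √[μ(2/r₂ − 1/a_t)] = 9968 m/s.
Δv₂ = v_c2 − v_a = 5274 m/s.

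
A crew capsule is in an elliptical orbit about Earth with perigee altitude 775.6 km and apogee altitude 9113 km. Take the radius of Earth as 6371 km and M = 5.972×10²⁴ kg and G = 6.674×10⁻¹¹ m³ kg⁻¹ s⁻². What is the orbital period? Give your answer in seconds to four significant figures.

μ = GM = 6.674×10⁻¹¹ × 5.972×10²⁴ = 3.986×10¹⁴ m³/s².
r_p = 6371 + 775.6 = 7146.6 km = 7.1466×10⁶ m.
r_a = 6371 + 9113 = 15484 km = 1.5484×10⁷ m.
Semi-major axis a = (r_p + r_a)/2 = (7146.6 + 15484)/2 = 11315 km = 1.132×10⁷ m.
By Kepler's third law T = 2π√(a³/μ) = 2π × 1.907×10³ = 1.198×10⁴ s.

T ≈ 11980 seconds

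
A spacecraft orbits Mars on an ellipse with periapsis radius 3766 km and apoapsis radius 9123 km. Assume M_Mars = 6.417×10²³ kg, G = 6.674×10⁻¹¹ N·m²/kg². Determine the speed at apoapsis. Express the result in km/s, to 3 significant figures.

μ = GM = 6.674×10⁻¹¹ × 6.417×10²³ = 4.283×10¹³ m³/s².
Semi-major axis a = (r_p + r_a)/2 = 6444.5 km = 6.444×10⁶ m.
Vis-viva: v² = μ(2/r − 1/a) = 4.283×10¹³ × (2.192×10⁻⁷ − 1.552×10⁻⁷) = 2.743×10⁶ m²/s².
v = 1656 m/s = 1.656 km/s.

v ≈ 1.66 km/s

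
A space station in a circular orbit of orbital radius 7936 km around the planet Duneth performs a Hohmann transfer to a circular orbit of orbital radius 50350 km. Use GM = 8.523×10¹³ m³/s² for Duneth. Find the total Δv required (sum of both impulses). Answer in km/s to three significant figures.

r₁ = 7936 km = 7.936×10⁶ m.
r₂ = 50350 km = 5.035×10⁷ m.
Transfer ellipse a_t = (r₁ + r₂)/2 = 2.914×10⁷ m.
At r₁: circular v_c1 = √(μ/r₁) = 3277 m/s; transfer-periapsis v_p = √[μ(2/r₁ − 1/a_t)] = 4308 m/s.
Δv₁ = v_p − v_c1 = 1030 m/s.
At r₂: circular v_c2 = √(μ/r₂) = 1301 m/s; transfer-apoapsis v_a = √[μ(2/r₂ − 1/a_t)] = 678.9 m/s.
Δv₂ = v_c2 − v_a = 622.1 m/s.
Total Δv = Δv₁ + Δv₂ = 1653 m/s = 1.653 km/s.

Δv_total ≈ 1.65 km/s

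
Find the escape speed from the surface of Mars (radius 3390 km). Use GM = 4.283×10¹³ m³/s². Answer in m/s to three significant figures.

v_esc ≈ 5030 m/s

r = R = 3.390×10⁶ m.
Escape speed v_esc = √(2μ/r) = √(2 × 4.283×10¹³ / 3.390×10⁶) = √(2.527×10⁷) = 5027 m/s.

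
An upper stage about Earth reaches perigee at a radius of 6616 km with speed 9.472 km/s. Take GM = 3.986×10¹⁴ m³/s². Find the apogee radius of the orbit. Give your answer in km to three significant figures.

apogee radius ≈ 19300 km

r_p = 6.616×10⁶ m.
Specific energy ε = v²/2 − μ/r = -1.539×10⁷ J/kg, so a = −μ/(2ε) = 1.295×10⁷ m.
The apsides satisfy r_p + r_a = 2a, so the apogee radius is 2a − r_p = 1.929×10⁷ m = 19286 km.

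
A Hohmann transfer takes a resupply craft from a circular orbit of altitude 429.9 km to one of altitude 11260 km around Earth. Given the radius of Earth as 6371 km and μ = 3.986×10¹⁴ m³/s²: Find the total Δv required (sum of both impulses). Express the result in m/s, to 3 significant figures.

Δv_total ≈ 2750 m/s

r₁ = 6371 + 429.9 = 6800.9 km = 6.8009×10⁶ m.
r₂ = 6371 + 11260 = 17631 km = 1.7631×10⁷ m.
Transfer ellipse a_t = (r₁ + r₂)/2 = 1.222×10⁷ m.
At r₁: circular v_c1 = √(μ/r₁) = 7656 m/s; transfer-perigee v_p = √[μ(2/r₁ − 1/a_t)] = 9197 m/s.
Δv₁ = v_p − v_c1 = 1542 m/s.
At r₂: circular v_c2 = √(μ/r₂) = 4755 m/s; transfer-apogee v_a = √[μ(2/r₂ − 1/a_t)] = 3548 m/s.
Δv₂ = v_c2 − v_a = 1207 m/s.
Total Δv = Δv₁ + Δv₂ = 2749 m/s.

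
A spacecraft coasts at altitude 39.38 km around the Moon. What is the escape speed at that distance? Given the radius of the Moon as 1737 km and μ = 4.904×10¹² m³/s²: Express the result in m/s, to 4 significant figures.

r = 1737 + 39.38 = 1776.4 km = 1.7764×10⁶ m.
Escape speed v_esc = √(2μ/r) = √(2 × 4.904×10¹² / 1.776×10⁶) = √(5.521×10⁶) = 2350 m/s.

v_esc ≈ 2350 m/s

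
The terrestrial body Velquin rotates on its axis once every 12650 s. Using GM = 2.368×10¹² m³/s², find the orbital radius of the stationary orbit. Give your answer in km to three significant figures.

A synchronous orbit has period T, so by Kepler's third law a = (μT²/4π²)^(1/3).
μT²/4π² = 2.368×10¹² × (1.265×10⁴)² / 39.48 = 9.598×10¹⁸ m³.
a = 2.125×10⁶ m = 2125.2 km.

r_sync ≈ 2130 km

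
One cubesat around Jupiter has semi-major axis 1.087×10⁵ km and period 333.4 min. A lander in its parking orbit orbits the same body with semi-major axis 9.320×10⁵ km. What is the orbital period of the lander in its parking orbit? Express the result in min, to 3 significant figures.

Kepler's third law: T² ∝ a³, so T₂ = T₁ (a₂/a₁)^(3/2).
a₂/a₁ = 8.574, (a₂/a₁)^(3/2) = 25.11.
T₂ = 333.4 × 25.11 = 8370 min.

T₂ ≈ 8370 min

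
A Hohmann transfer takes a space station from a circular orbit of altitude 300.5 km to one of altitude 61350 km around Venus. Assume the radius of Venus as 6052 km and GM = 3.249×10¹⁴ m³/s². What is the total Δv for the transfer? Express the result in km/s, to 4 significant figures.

r₁ = 6052 + 300.5 = 6352.5 km = 6.3525×10⁶ m.
r₂ = 6052 + 61350 = 67402 km = 6.7402×10⁷ m.
Transfer ellipse a_t = (r₁ + r₂)/2 = 3.688×10⁷ m.
At r₁: circular v_c1 = √(μ/r₁) = 7152 m/s; transfer-periapsis v_p = √[μ(2/r₁ − 1/a_t)] = 9669 m/s.
Δv₁ = v_p − v_c1 = 2517 m/s.
At r₂: circular v_c2 = √(μ/r₂) = 2196 m/s; transfer-apoapsis v_a = √[μ(2/r₂ − 1/a_t)] = 911.2 m/s.
Δv₂ = v_c2 − v_a = 1284 m/s.
Total Δv = Δv₁ + Δv₂ = 3801 m/s = 3.801 km/s.

Δv_total ≈ 3.801 km/s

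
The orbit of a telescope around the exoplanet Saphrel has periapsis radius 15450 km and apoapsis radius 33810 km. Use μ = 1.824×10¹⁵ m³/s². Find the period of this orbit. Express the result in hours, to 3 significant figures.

Semi-major axis a = (r_p + r_a)/2 = (15450 + 33810)/2 = 24630 km = 2.463×10⁷ m.
By Kepler's third law T = 2π√(a³/μ) = 2π × 2.862×10³ = 1.798×10⁴ s.
= 4.995 hours.

T ≈ 5.00 hours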